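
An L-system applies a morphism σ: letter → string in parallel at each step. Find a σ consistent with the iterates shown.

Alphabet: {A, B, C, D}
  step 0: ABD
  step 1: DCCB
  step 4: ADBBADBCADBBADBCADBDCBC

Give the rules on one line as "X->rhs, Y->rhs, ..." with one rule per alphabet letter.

  step 0 ⇒ step 1: ABD ⇒ DC·C·B
    A ↦ DC
    B ↦ C
    D ↦ B
    C ↦ ADB  (constrained at step 1)

A->DC, B->C, C->ADB, D->B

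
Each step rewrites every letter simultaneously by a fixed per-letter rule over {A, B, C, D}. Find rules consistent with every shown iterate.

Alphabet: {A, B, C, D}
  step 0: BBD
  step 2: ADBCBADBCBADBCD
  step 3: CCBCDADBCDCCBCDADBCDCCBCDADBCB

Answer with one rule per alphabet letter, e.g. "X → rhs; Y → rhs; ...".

A->C, B->CD, C->ADB, D->CB

  step 2 ⇒ step 3: ADBCBADBCBADBCD ⇒ C·CB·CD·ADB·CD·C·CB·CD·ADB·CD·C·CB·CD·ADB·CB
    A ↦ C
    B ↦ CD
    C ↦ ADB
    D ↦ CB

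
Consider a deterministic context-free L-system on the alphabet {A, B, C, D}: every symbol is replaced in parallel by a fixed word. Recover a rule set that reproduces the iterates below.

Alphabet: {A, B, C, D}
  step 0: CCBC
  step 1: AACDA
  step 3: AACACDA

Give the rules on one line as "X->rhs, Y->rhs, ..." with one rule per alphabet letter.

  step 0 ⇒ step 1: CCBC ⇒ A·A·CD·A
    B ↦ CD
    C ↦ A
    A ↦ C  (constrained at step 1)
    D ↦ CB  (constrained at step 1)

A->C, B->CD, C->A, D->CB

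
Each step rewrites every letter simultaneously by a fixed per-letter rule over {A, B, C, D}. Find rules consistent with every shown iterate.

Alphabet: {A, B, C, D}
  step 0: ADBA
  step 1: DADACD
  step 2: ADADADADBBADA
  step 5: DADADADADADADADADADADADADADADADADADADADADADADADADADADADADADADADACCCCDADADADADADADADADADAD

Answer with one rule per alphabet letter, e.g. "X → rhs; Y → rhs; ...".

A->D, B->C, C->BB, D->ADA

  step 1 ⇒ step 2: DADACD ⇒ ADA·D·ADA·D·BB·ADA
    A ↦ D
    C ↦ BB
    D ↦ ADA
  step 0 ⇒ step 1: ADBA ⇒ D·ADA·C·D
    B ↦ C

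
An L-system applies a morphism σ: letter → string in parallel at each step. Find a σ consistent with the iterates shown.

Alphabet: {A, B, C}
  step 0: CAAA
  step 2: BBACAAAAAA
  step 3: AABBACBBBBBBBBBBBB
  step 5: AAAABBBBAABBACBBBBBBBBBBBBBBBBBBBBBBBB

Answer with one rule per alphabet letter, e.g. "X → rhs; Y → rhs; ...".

A->BB, B->A, C->AC

  step 2 ⇒ step 3: BBACAAAAAA ⇒ A·A·BB·AC·BB·BB·BB·BB·BB·BB
    A ↦ BB
    B ↦ A
    C ↦ AC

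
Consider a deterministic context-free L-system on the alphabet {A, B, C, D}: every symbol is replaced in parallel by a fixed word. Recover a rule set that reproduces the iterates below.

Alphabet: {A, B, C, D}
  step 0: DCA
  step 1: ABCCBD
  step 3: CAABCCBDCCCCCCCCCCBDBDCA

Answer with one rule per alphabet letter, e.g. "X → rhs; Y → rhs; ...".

  step 0 ⇒ step 1: DCA ⇒ AB·CC·BD
    A ↦ BD
    C ↦ CC
    D ↦ AB
    B ↦ CA  (constrained at step 1)

A->BD, B->CA, C->CC, D->AB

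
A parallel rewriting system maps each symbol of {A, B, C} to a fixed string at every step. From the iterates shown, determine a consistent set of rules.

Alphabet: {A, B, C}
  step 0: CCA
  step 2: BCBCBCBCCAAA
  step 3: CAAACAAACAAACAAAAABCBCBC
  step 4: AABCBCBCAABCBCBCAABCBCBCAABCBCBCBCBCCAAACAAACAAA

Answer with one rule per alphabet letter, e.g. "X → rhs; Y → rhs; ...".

A->BC, B->CA, C->AA

  step 3 ⇒ step 4: CAAACAAACAAACAAAAABCBCBC ⇒ AA·BC·BC·BC·AA·BC·BC·BC·AA·BC·BC·BC·AA·BC·BC·BC·BC·BC·CA·AA·CA·AA·CA·AA
    A ↦ BC
    B ↦ CA
    C ↦ AA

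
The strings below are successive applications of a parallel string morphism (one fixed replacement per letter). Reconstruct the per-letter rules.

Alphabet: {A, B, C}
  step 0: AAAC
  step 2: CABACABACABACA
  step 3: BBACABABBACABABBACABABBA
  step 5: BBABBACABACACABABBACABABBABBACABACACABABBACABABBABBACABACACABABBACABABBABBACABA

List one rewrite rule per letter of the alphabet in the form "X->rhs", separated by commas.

A->BA, B->CA, C->B

  step 2 ⇒ step 3: CABACABACABACA ⇒ B·BA·CA·BA·B·BA·CA·BA·B·BA·CA·BA·B·BA
    A ↦ BA
    B ↦ CA
    C ↦ B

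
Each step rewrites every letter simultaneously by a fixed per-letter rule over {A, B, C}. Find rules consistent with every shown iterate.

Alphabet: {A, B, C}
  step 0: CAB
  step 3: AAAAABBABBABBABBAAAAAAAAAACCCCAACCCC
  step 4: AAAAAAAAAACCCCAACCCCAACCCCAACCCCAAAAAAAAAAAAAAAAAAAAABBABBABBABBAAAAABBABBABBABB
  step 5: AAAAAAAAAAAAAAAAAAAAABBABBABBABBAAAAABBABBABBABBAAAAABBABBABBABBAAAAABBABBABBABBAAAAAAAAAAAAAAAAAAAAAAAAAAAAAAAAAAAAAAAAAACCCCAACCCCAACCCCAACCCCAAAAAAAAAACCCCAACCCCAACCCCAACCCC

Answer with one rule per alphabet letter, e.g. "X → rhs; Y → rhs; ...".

A->AA, B->CC, C->ABB

  step 4 ⇒ step 5: AAAAAAAAAACCCCAACCCCAACCCCAACCCCAAAAAAAAAAAAAAAAAAAAABBABBABBABBAAAAABBABBABBABB ⇒ AA·AA·AA·AA·AA·AA·AA·AA·AA·AA·ABB·ABB·ABB·ABB·AA·AA·ABB·ABB·ABB·ABB·AA·AA·ABB·ABB·ABB·ABB·AA·AA·ABB·ABB·ABB·ABB·AA·AA·AA·AA·AA·AA·AA·AA·AA·AA·AA·AA·AA·AA·AA·AA·AA·AA·AA·AA·AA·CC·CC·AA·CC·CC·AA·CC·CC·AA·CC·CC·AA·AA·AA·AA·AA·CC·CC·AA·CC·CC·AA·CC·CC·AA·CC·CC
    A ↦ AA
    B ↦ CC
    C ↦ ABB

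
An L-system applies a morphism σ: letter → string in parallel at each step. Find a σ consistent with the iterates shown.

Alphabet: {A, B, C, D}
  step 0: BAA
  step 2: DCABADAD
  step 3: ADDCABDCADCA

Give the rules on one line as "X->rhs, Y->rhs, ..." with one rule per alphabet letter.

  step 2 ⇒ step 3: DCABADAD ⇒ A·D·DC·AB·DC·A·DC·A
    A ↦ DC
    B ↦ AB
    C ↦ D
    D ↦ A

A->DC, B->AB, C->D, D->A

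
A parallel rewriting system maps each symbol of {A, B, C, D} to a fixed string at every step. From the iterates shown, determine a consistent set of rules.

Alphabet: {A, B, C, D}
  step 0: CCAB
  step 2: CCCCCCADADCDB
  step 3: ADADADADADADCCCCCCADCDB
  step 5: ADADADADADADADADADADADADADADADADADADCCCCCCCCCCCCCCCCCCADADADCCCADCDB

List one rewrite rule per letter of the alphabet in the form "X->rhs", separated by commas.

  step 2 ⇒ step 3: CCCCCCADADCDB ⇒ AD·AD·AD·AD·AD·AD·CC·C·CC·C·AD·C·DB
    A ↦ CC
    B ↦ DB
    C ↦ AD
    D ↦ C

A->CC, B->DB, C->AD, D->C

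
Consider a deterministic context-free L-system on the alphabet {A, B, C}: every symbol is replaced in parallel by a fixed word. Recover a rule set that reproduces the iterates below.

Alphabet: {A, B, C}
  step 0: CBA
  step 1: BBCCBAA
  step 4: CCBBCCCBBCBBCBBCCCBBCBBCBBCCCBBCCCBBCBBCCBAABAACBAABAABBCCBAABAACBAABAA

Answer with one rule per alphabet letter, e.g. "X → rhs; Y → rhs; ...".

A->BAA, B->C, C->BBC

  step 0 ⇒ step 1: CBA ⇒ BBC·C·BAA
    A ↦ BAA
    B ↦ C
    C ↦ BBC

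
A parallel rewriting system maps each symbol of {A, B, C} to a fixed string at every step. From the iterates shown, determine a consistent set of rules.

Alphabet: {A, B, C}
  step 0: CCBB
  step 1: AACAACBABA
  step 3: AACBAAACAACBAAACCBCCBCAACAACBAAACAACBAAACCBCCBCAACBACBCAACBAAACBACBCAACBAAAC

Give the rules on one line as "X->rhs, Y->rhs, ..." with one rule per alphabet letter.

A->CBC, B->BA, C->AAC

  step 0 ⇒ step 1: CCBB ⇒ AAC·AAC·BA·BA
    B ↦ BA
    C ↦ AAC
    A ↦ CBC  (constrained at step 1)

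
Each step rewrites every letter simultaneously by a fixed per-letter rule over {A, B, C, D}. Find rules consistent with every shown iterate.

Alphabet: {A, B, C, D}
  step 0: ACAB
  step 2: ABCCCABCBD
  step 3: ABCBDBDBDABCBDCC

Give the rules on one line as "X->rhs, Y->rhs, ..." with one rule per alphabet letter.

A->AB, B->C, C->BD, D->C

  step 2 ⇒ step 3: ABCCCABCBD ⇒ AB·C·BD·BD·BD·AB·C·BD·C·C
    A ↦ AB
    B ↦ C
    C ↦ BD
    D ↦ C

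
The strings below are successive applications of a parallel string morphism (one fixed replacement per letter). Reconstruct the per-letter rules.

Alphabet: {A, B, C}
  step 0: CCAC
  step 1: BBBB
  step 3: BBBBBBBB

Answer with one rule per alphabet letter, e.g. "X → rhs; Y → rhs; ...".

  step 0 ⇒ step 1: CCAC ⇒ B·B·B·B
    A ↦ B
    C ↦ B
    B ↦ AC  (constrained at step 1)

A->B, B->AC, C->B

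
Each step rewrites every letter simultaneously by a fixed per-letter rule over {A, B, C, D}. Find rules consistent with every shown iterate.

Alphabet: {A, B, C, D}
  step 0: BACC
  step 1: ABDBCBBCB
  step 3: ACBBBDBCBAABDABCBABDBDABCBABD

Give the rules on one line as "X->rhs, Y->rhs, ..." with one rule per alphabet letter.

  step 0 ⇒ step 1: BACC ⇒ A·BD·BCB·BCB
    A ↦ BD
    B ↦ A
    C ↦ BCB
    D ↦ CBB  (constrained at step 1)

A->BD, B->A, C->BCB, D->CBB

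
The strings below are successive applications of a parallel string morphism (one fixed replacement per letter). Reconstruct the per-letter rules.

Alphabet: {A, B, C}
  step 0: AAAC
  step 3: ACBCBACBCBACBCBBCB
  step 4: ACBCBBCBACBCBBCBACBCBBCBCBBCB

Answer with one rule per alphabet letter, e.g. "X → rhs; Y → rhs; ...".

  step 3 ⇒ step 4: ACBCBACBCBACBCBBCB ⇒ AC·B·CB·B·CB·AC·B·CB·B·CB·AC·B·CB·B·CB·CB·B·CB
    A ↦ AC
    B ↦ CB
    C ↦ B

A->AC, B->CB, C->B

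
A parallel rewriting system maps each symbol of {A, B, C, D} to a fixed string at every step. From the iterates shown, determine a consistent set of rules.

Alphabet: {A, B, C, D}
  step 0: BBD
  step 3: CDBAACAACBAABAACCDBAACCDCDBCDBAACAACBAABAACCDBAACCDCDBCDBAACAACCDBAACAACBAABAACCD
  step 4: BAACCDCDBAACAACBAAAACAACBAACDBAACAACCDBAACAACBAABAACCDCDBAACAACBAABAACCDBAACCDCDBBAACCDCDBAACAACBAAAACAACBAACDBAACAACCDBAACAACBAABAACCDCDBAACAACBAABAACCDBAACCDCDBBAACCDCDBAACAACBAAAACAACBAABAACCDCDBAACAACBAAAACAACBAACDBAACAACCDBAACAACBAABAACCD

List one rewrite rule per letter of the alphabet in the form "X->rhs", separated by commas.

A->AAC, B->CDB, C->BAA, D->CCD

  step 3 ⇒ step 4: CDBAACAACBAABAACCDBAACCDCDBCDBAACAACBAABAACCDBAACCDCDBCDBAACAACCDBAACAACBAABAACCD ⇒ BAA·CCD·CDB·AAC·AAC·BAA·AAC·AAC·BAA·CDB·AAC·AAC·CDB·AAC·AAC·BAA·BAA·CCD·CDB·AAC·AAC·BAA·BAA·CCD·BAA·CCD·CDB·BAA·CCD·CDB·AAC·AAC·BAA·AAC·AAC·BAA·CDB·AAC·AAC·CDB·AAC·AAC·BAA·BAA·CCD·CDB·AAC·AAC·BAA·BAA·CCD·BAA·CCD·CDB·BAA·CCD·CDB·AAC·AAC·BAA·AAC·AAC·BAA·BAA·CCD·CDB·AAC·AAC·BAA·AAC·AAC·BAA·CDB·AAC·AAC·CDB·AAC·AAC·BAA·BAA·CCD
    A ↦ AAC
    B ↦ CDB
    C ↦ BAA
    D ↦ CCD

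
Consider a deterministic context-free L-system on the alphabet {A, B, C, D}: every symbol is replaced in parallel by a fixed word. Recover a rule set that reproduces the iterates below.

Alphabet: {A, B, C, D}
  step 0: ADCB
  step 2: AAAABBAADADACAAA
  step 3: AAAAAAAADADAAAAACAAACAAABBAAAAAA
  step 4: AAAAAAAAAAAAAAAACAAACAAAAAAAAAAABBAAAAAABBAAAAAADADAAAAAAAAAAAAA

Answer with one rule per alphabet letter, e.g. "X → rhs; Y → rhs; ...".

A->AA, B->DA, C->BB, D->CA

  step 3 ⇒ step 4: AAAAAAAADADAAAAACAAACAAABBAAAAAA ⇒ AA·AA·AA·AA·AA·AA·AA·AA·CA·AA·CA·AA·AA·AA·AA·AA·BB·AA·AA·AA·BB·AA·AA·AA·DA·DA·AA·AA·AA·AA·AA·AA
    A ↦ AA
    B ↦ DA
    C ↦ BB
    D ↦ CA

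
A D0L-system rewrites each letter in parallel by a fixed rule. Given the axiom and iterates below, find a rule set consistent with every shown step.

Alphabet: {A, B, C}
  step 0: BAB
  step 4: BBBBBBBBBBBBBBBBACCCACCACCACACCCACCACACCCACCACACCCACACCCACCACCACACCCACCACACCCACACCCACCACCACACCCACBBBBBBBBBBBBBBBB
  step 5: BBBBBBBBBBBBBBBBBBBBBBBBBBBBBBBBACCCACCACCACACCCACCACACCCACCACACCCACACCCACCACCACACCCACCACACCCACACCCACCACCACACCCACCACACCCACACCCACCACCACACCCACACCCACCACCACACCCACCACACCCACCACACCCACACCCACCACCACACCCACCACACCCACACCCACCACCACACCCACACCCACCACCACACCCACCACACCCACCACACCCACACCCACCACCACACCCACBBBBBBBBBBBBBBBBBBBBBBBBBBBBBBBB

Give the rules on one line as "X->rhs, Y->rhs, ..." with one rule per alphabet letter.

A->ACC, B->BB, C->CAC

  step 4 ⇒ step 5: BBBBBBBBBBBBBBBBACCCACCACCACACCCACCACACCCACCACACCCACACCCACCACCACACCCACCACACCCACACCCACCACCACACCCACBBBBBBBBBBBBBBBB ⇒ BB·BB·BB·BB·BB·BB·BB·BB·BB·BB·BB·BB·BB·BB·BB·BB·ACC·CAC·CAC·CAC·ACC·CAC·CAC·ACC·CAC·CAC·ACC·CAC·ACC·CAC·CAC·CAC·ACC·CAC·CAC·ACC·CAC·ACC·CAC·CAC·CAC·ACC·CAC·CAC·ACC·CAC·ACC·CAC·CAC·CAC·ACC·CAC·ACC·CAC·CAC·CAC·ACC·CAC·CAC·ACC·CAC·CAC·ACC·CAC·ACC·CAC·CAC·CAC·ACC·CAC·CAC·ACC·CAC·ACC·CAC·CAC·CAC·ACC·CAC·ACC·CAC·CAC·CAC·ACC·CAC·CAC·ACC·CAC·CAC·ACC·CAC·ACC·CAC·CAC·CAC·ACC·CAC·BB·BB·BB·BB·BB·BB·BB·BB·BB·BB·BB·BB·BB·BB·BB·BB
    A ↦ ACC
    B ↦ BB
    C ↦ CAC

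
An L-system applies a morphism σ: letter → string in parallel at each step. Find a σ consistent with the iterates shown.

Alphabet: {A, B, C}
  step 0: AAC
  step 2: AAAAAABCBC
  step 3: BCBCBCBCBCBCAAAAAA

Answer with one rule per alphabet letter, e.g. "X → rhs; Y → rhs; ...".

A->BC, B->A, C->AA

  step 2 ⇒ step 3: AAAAAABCBC ⇒ BC·BC·BC·BC·BC·BC·A·AA·A·AA
    A ↦ BC
    B ↦ A
    C ↦ AA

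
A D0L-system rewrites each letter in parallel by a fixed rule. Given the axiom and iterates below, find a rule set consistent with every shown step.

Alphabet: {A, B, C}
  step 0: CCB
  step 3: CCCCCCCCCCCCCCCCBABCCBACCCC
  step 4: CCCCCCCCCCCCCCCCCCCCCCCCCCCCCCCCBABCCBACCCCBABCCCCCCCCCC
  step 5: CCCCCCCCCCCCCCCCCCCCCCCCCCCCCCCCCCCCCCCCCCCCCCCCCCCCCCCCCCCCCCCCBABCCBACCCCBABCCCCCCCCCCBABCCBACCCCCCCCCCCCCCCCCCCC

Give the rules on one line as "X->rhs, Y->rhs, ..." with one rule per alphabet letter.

A->BCC, B->BA, C->CC

  step 4 ⇒ step 5: CCCCCCCCCCCCCCCCCCCCCCCCCCCCCCCCBABCCBACCCCBABCCCCCCCCCC ⇒ CC·CC·CC·CC·CC·CC·CC·CC·CC·CC·CC·CC·CC·CC·CC·CC·CC·CC·CC·CC·CC·CC·CC·CC·CC·CC·CC·CC·CC·CC·CC·CC·BA·BCC·BA·CC·CC·BA·BCC·CC·CC·CC·CC·BA·BCC·BA·CC·CC·CC·CC·CC·CC·CC·CC·CC·CC
    A ↦ BCC
    B ↦ BA
    C ↦ CC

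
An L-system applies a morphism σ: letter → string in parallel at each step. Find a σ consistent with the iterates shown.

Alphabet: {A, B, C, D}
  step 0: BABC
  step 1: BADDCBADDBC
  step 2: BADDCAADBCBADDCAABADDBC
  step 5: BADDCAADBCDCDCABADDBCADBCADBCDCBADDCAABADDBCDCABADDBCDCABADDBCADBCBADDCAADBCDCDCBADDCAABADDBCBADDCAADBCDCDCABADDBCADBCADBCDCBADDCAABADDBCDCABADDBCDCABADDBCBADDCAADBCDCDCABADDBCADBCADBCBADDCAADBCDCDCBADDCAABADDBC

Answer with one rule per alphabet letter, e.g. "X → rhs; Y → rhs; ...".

A->DC, B->BAD, C->DBC, D->A

  step 1 ⇒ step 2: BADDCBADDBC ⇒ BAD·DC·A·A·DBC·BAD·DC·A·A·BAD·DBC
    A ↦ DC
    B ↦ BAD
    C ↦ DBC
    D ↦ A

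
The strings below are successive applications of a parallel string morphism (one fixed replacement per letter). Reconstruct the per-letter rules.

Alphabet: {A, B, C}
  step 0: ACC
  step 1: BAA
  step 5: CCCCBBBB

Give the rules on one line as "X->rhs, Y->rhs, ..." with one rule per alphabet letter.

A->B, B->CC, C->A

  step 0 ⇒ step 1: ACC ⇒ B·A·A
    A ↦ B
    C ↦ A
    B ↦ CC  (constrained at step 1)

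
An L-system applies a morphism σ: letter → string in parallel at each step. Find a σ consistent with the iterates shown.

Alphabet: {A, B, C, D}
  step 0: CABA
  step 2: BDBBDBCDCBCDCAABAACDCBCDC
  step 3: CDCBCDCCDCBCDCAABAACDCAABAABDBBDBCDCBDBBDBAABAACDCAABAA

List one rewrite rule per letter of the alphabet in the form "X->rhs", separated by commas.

A->BDB, B->CDC, C->AA, D->B

  step 2 ⇒ step 3: BDBBDBCDCBCDCAABAACDCBCDC ⇒ CDC·B·CDC·CDC·B·CDC·AA·B·AA·CDC·AA·B·AA·BDB·BDB·CDC·BDB·BDB·AA·B·AA·CDC·AA·B·AA
    A ↦ BDB
    B ↦ CDC
    C ↦ AA
    D ↦ B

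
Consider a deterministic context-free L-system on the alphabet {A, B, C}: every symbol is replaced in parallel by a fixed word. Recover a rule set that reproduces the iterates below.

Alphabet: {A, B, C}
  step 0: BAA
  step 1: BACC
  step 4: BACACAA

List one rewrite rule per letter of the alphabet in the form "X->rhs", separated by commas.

  step 0 ⇒ step 1: BAA ⇒ BA·C·C
    A ↦ C
    B ↦ BA
    C ↦ A  (constrained at step 1)

A->C, B->BA, C->A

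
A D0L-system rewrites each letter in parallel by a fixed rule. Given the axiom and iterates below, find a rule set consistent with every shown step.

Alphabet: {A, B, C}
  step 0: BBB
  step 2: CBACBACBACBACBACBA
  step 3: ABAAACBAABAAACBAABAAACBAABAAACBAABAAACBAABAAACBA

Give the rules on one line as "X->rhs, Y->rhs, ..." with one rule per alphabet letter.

A->CBA, B->AA, C->ABA

  step 2 ⇒ step 3: CBACBACBACBACBACBA ⇒ ABA·AA·CBA·ABA·AA·CBA·ABA·AA·CBA·ABA·AA·CBA·ABA·AA·CBA·ABA·AA·CBA
    A ↦ CBA
    B ↦ AA
    C ↦ ABA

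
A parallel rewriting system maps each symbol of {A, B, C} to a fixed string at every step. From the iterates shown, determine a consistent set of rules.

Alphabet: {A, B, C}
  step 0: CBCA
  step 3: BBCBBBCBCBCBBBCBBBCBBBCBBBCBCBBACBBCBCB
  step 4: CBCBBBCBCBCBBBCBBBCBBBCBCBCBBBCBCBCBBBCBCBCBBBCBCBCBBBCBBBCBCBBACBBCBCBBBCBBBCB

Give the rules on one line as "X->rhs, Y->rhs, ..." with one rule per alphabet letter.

  step 3 ⇒ step 4: BBCBBBCBCBCBBBCBBBCBBBCBBBCBCBBACBBCBCB ⇒ CB·CB·BB·CB·CB·CB·BB·CB·BB·CB·BB·CB·CB·CB·BB·CB·CB·CB·BB·CB·CB·CB·BB·CB·CB·CB·BB·CB·BB·CB·CB·BAC·BB·CB·CB·BB·CB·BB·CB
    A ↦ BAC
    B ↦ CB
    C ↦ BB

A->BAC, B->CB, C->BB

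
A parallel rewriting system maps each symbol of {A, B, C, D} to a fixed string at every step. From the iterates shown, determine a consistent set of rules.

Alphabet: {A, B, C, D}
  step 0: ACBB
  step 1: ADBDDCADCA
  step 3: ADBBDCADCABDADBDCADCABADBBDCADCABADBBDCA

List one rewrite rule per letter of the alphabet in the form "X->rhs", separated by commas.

A->ADB, B->DCA, C->D, D->B

  step 0 ⇒ step 1: ACBB ⇒ ADB·D·DCA·DCA
    A ↦ ADB
    B ↦ DCA
    C ↦ D
    D ↦ B  (constrained at step 1)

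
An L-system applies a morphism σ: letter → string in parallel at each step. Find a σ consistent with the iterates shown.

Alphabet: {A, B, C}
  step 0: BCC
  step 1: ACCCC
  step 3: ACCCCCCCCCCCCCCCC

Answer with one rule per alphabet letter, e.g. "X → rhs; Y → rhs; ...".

A->B, B->A, C->CC

  step 0 ⇒ step 1: BCC ⇒ A·CC·CC
    B ↦ A
    C ↦ CC
    A ↦ B  (constrained at step 1)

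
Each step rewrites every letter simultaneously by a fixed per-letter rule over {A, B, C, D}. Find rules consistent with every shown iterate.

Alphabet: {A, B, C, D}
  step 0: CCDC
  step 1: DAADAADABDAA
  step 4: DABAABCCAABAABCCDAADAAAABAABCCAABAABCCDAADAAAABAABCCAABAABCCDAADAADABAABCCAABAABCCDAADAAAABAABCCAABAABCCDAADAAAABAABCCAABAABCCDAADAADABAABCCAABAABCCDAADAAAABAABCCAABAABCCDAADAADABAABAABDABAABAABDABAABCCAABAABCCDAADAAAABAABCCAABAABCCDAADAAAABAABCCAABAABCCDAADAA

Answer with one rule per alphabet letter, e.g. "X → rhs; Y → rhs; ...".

  step 0 ⇒ step 1: CCDC ⇒ DAA·DAA·DAB·DAA
    C ↦ DAA
    D ↦ DAB
    A ↦ AAB  (constrained at step 1)
    B ↦ CC  (constrained at step 1)

A->AAB, B->CC, C->DAA, D->DAB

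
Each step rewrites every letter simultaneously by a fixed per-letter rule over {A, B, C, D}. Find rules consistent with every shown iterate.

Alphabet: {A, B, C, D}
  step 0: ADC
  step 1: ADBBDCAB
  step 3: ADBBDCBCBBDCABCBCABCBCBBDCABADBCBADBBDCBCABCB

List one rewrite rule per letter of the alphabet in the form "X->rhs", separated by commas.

A->ADB, B->CB, C->CAB, D->BD

  step 0 ⇒ step 1: ADC ⇒ ADB·BD·CAB
    A ↦ ADB
    C ↦ CAB
    D ↦ BD
    B ↦ CB  (constrained at step 1)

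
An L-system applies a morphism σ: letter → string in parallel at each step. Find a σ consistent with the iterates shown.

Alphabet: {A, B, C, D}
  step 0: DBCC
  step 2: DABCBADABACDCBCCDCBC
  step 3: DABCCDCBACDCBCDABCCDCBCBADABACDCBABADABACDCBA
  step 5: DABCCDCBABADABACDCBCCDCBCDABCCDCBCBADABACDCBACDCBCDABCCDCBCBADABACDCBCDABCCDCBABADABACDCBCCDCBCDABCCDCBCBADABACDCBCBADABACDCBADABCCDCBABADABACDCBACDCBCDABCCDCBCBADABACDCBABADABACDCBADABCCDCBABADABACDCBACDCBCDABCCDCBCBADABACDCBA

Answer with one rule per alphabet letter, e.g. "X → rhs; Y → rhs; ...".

  step 2 ⇒ step 3: DABCBADABACDCBCCDCBC ⇒ DA·BC·CDC·BA·CDC·BC·DA·BC·CDC·BC·BA·DA·BA·CDC·BA·BA·DA·BA·CDC·BA
    A ↦ BC
    B ↦ CDC
    C ↦ BA
    D ↦ DA

A->BC, B->CDC, C->BA, D->DA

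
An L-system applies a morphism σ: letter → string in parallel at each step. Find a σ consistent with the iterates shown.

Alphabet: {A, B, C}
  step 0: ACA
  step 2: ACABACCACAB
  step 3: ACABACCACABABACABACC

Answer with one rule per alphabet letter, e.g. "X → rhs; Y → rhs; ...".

A->AC, B->C, C->AB

  step 2 ⇒ step 3: ACABACCACAB ⇒ AC·AB·AC·C·AC·AB·AB·AC·AB·AC·C
    A ↦ AC
    B ↦ C
    C ↦ AB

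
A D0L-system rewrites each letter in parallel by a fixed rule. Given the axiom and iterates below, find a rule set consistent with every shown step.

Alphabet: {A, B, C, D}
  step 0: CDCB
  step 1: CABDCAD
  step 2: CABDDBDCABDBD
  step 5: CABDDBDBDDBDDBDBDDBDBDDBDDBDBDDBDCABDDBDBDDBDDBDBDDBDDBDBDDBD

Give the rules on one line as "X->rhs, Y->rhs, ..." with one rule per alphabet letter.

  step 1 ⇒ step 2: CABDCAD ⇒ CA·BD·D·BD·CA·BD·BD
    A ↦ BD
    B ↦ D
    C ↦ CA
    D ↦ BD

A->BD, B->D, C->CA, D->BD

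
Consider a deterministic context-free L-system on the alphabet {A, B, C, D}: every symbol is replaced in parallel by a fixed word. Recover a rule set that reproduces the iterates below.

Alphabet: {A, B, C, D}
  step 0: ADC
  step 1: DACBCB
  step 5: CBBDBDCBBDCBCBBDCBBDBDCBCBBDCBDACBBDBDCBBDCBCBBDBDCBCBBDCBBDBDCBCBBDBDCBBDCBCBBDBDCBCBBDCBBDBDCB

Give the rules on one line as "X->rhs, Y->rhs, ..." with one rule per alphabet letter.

A->DA, B->BD, C->CB, D->CB

  step 0 ⇒ step 1: ADC ⇒ DA·CB·CB
    A ↦ DA
    C ↦ CB
    D ↦ CB
    B ↦ BD  (constrained at step 1)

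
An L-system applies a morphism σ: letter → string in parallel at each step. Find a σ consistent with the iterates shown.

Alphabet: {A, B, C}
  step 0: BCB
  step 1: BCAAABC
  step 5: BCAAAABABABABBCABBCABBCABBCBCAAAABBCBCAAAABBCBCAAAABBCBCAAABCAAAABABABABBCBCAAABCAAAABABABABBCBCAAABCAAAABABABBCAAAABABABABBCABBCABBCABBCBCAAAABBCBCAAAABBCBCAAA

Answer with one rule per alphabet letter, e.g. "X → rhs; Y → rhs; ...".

  step 0 ⇒ step 1: BCB ⇒ BC·AAA·BC
    B ↦ BC
    C ↦ AAA
    A ↦ AB  (constrained at step 1)

A->AB, B->BC, C->AAA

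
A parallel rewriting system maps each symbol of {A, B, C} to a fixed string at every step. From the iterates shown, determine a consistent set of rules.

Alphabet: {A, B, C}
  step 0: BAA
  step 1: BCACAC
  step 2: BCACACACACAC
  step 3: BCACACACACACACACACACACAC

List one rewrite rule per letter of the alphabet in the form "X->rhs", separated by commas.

A->AC, B->BC, C->AC

  step 2 ⇒ step 3: BCACACACACAC ⇒ BC·AC·AC·AC·AC·AC·AC·AC·AC·AC·AC·AC
    A ↦ AC
    B ↦ BC
    C ↦ AC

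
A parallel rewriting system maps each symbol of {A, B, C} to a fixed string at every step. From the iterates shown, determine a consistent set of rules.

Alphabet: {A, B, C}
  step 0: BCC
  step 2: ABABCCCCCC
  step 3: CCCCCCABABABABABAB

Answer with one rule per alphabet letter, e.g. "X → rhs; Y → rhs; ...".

  step 2 ⇒ step 3: ABABCCCCCC ⇒ C·CC·C·CC·AB·AB·AB·AB·AB·AB
    A ↦ C
    B ↦ CC
    C ↦ AB

A->C, B->CC, C->AB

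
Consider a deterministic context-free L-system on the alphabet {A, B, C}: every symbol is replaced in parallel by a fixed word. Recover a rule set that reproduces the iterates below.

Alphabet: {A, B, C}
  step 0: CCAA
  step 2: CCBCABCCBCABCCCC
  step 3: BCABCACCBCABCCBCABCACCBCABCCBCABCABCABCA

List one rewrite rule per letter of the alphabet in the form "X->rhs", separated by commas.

  step 2 ⇒ step 3: CCBCABCCBCABCCCC ⇒ BCA·BCA·CC·BCA·B·CC·BCA·BCA·CC·BCA·B·CC·BCA·BCA·BCA·BCA
    A ↦ B
    B ↦ CC
    C ↦ BCA

A->B, B->CC, C->BCA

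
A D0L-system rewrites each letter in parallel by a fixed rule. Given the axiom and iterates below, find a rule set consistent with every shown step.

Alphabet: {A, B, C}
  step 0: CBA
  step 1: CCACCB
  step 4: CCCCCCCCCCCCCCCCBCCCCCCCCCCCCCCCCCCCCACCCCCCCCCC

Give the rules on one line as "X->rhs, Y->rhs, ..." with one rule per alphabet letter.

  step 0 ⇒ step 1: CBA ⇒ CC·ACC·B
    A ↦ B
    B ↦ ACC
    C ↦ CC

A->B, B->ACC, C->CC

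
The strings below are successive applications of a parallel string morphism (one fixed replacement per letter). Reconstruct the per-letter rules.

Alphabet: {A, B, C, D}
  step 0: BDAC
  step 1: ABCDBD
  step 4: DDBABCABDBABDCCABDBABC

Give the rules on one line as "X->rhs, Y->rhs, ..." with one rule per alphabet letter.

  step 0 ⇒ step 1: BDAC ⇒ AB·C·DB·D
    A ↦ DB
    B ↦ AB
    C ↦ D
    D ↦ C

A->DB, B->AB, C->D, D->C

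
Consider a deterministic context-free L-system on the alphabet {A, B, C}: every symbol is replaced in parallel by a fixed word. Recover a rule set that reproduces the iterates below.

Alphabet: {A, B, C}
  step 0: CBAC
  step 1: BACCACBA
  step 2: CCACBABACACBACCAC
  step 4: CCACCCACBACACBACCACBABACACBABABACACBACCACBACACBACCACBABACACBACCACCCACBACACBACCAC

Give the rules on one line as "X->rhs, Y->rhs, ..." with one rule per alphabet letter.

  step 1 ⇒ step 2: BACCACBA ⇒ C·CAC·BA·BA·CAC·BA·C·CAC
    A ↦ CAC
    B ↦ C
    C ↦ BA

A->CAC, B->C, C->BA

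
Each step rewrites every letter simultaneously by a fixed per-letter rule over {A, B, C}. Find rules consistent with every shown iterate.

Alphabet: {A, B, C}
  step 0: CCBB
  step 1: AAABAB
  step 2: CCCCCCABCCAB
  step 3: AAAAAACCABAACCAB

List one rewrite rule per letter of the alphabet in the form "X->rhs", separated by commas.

  step 2 ⇒ step 3: CCCCCCABCCAB ⇒ A·A·A·A·A·A·CC·AB·A·A·CC·AB
    A ↦ CC
    B ↦ AB
    C ↦ A

A->CC, B->AB, C->A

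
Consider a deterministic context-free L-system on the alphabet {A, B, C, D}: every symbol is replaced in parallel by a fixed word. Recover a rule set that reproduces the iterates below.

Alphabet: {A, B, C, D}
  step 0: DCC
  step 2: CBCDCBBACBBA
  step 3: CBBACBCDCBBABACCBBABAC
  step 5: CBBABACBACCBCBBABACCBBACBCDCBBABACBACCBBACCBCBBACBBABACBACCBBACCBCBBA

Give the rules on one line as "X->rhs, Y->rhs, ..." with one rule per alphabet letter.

  step 2 ⇒ step 3: CBCDCBBACBBA ⇒ CB·BA·CB·CD·CB·BA·BA·C·CB·BA·BA·C
    A ↦ C
    B ↦ BA
    C ↦ CB
    D ↦ CD

A->C, B->BA, C->CB, D->CD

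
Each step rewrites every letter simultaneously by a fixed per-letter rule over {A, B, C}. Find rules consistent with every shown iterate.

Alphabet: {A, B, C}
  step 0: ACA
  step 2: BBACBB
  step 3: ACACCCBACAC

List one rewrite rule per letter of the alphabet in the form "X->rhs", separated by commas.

  step 2 ⇒ step 3: BBACBB ⇒ AC·AC·CC·B·AC·AC
    A ↦ CC
    B ↦ AC
    C ↦ B

A->CC, B->AC, C->B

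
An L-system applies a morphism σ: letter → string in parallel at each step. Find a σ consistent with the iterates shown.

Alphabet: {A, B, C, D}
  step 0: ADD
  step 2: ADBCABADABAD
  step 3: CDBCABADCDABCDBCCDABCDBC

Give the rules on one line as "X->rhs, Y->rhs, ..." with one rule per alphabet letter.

A->CD, B->AB, C->AD, D->BC

  step 2 ⇒ step 3: ADBCABADABAD ⇒ CD·BC·AB·AD·CD·AB·CD·BC·CD·AB·CD·BC
    A ↦ CD
    B ↦ AB
    C ↦ AD
    D ↦ BC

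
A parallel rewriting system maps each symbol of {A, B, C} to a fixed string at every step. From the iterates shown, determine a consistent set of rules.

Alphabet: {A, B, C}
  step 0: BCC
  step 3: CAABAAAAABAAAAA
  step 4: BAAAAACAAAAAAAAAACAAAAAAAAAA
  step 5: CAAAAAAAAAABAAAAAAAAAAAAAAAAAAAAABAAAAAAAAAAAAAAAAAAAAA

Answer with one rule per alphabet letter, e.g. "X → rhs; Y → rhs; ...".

A->AA, B->C, C->BA

  step 4 ⇒ step 5: BAAAAACAAAAAAAAAACAAAAAAAAAA ⇒ C·AA·AA·AA·AA·AA·BA·AA·AA·AA·AA·AA·AA·AA·AA·AA·AA·BA·AA·AA·AA·AA·AA·AA·AA·AA·AA·AA
    A ↦ AA
    B ↦ C
    C ↦ BA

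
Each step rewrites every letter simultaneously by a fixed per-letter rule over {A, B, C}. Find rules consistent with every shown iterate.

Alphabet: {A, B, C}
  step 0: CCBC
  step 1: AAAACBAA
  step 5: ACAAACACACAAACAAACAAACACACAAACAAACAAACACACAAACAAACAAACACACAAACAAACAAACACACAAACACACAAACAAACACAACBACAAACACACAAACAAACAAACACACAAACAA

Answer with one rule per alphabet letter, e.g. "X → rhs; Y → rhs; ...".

A->AC, B->CB, C->AA

  step 0 ⇒ step 1: CCBC ⇒ AA·AA·CB·AA
    B ↦ CB
    C ↦ AA
    A ↦ AC  (constrained at step 1)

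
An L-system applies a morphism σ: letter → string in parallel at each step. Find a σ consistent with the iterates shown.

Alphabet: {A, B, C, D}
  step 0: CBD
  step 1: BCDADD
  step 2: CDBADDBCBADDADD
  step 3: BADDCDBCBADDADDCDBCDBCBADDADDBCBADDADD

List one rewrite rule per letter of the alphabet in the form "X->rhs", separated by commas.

A->BCB, B->CD, C->B, D->ADD

  step 2 ⇒ step 3: CDBADDBCBADDADD ⇒ B·ADD·CD·BCB·ADD·ADD·CD·B·CD·BCB·ADD·ADD·BCB·ADD·ADD
    A ↦ BCB
    B ↦ CD
    C ↦ B
    D ↦ ADD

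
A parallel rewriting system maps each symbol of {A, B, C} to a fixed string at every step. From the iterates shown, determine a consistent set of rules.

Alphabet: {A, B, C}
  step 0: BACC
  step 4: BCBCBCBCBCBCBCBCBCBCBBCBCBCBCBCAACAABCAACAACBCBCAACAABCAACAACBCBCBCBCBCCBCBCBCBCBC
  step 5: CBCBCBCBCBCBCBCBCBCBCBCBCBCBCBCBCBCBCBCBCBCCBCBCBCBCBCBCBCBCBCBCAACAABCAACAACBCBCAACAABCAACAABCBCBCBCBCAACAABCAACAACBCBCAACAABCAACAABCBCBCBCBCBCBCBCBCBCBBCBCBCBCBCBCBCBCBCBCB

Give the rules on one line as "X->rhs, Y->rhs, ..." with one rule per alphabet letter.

A->CAA, B->CBC, C->B

  step 4 ⇒ step 5: BCBCBCBCBCBCBCBCBCBCBBCBCBCBCBCAACAABCAACAACBCBCAACAABCAACAACBCBCBCBCBCCBCBCBCBCBC ⇒ CBC·B·CBC·B·CBC·B·CBC·B·CBC·B·CBC·B·CBC·B·CBC·B·CBC·B·CBC·B·CBC·CBC·B·CBC·B·CBC·B·CBC·B·CBC·B·CAA·CAA·B·CAA·CAA·CBC·B·CAA·CAA·B·CAA·CAA·B·CBC·B·CBC·B·CAA·CAA·B·CAA·CAA·CBC·B·CAA·CAA·B·CAA·CAA·B·CBC·B·CBC·B·CBC·B·CBC·B·CBC·B·B·CBC·B·CBC·B·CBC·B·CBC·B·CBC·B
    A ↦ CAA
    B ↦ CBC
    C ↦ B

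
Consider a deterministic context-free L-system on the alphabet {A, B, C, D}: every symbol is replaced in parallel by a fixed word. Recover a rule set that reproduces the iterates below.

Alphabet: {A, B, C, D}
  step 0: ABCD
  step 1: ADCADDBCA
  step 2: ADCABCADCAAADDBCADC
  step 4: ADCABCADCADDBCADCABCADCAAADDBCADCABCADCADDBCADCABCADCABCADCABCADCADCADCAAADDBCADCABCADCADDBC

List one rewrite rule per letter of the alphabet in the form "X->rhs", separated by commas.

A->ADC, B->ADD, C->BC, D->A

  step 1 ⇒ step 2: ADCADDBCA ⇒ ADC·A·BC·ADC·A·A·ADD·BC·ADC
    A ↦ ADC
    B ↦ ADD
    C ↦ BC
    D ↦ A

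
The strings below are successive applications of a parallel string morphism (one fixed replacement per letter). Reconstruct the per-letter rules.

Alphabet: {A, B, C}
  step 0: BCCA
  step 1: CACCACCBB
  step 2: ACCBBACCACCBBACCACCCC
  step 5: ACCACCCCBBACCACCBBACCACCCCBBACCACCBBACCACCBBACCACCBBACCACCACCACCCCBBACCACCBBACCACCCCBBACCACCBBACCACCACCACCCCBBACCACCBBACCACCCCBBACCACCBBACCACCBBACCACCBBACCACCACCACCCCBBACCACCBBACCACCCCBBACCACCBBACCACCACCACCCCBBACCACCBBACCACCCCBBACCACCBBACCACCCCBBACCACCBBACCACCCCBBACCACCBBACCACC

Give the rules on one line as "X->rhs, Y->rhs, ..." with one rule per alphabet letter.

  step 1 ⇒ step 2: CACCACCBB ⇒ ACC·BB·ACC·ACC·BB·ACC·ACC·C·C
    A ↦ BB
    B ↦ C
    C ↦ ACC

A->BB, B->C, C->ACC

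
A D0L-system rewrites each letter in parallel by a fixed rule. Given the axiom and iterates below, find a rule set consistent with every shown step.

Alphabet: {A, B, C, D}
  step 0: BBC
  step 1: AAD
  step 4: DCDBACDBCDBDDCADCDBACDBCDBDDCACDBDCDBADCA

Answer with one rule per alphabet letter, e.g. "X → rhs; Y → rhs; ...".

  step 0 ⇒ step 1: BBC ⇒ A·A·D
    B ↦ A
    C ↦ D
    A ↦ DCA  (constrained at step 1)
    D ↦ CDB  (constrained at step 1)

A->DCA, B->A, C->D, D->CDB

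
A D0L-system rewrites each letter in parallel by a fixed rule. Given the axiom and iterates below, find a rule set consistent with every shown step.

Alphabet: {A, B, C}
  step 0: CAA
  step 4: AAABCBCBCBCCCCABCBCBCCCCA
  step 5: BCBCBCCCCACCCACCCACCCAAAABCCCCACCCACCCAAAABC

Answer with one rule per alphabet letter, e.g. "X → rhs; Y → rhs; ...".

  step 4 ⇒ step 5: AAABCBCBCBCCCCABCBCBCCCCA ⇒ BC·BC·BC·CCC·A·CCC·A·CCC·A·CCC·A·A·A·A·BC·CCC·A·CCC·A·CCC·A·A·A·A·BC
    A ↦ BC
    B ↦ CCC
    C ↦ A

A->BC, B->CCC, C->A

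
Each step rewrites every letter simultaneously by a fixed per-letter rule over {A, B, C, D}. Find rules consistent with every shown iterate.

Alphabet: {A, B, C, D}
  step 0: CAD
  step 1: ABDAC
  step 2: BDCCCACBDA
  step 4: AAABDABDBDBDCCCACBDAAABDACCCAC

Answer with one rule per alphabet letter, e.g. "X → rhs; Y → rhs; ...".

A->BD, B->CCC, C->A, D->AC

  step 1 ⇒ step 2: ABDAC ⇒ BD·CCC·AC·BD·A
    A ↦ BD
    B ↦ CCC
    C ↦ A
    D ↦ AC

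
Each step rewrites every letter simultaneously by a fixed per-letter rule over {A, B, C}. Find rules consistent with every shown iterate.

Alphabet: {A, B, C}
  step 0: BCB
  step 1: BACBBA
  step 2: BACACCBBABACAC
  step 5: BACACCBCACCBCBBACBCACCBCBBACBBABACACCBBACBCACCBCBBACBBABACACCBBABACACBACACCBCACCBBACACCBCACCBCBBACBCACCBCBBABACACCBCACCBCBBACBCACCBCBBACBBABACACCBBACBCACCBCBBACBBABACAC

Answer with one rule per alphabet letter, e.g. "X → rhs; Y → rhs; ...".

  step 1 ⇒ step 2: BACBBA ⇒ BA·CAC·CB·BA·BA·CAC
    A ↦ CAC
    B ↦ BA
    C ↦ CB

A->CAC, B->BA, C->CB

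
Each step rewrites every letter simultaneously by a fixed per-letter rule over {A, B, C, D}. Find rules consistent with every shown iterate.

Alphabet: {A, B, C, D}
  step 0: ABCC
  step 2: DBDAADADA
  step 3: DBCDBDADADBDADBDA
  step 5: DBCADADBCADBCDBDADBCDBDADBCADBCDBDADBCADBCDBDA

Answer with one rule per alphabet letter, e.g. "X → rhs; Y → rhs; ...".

  step 2 ⇒ step 3: DBDAADADA ⇒ DB·C·DB·DA·DA·DB·DA·DB·DA
    A ↦ DA
    B ↦ C
    D ↦ DB
    C ↦ A  (constrained at step 0)

A->DA, B->C, C->A, D->DB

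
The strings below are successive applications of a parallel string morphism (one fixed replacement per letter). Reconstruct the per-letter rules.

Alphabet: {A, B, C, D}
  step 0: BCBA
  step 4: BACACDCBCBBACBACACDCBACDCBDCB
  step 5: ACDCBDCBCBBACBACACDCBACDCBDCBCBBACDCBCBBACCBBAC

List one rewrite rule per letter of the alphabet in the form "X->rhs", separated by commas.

A->DC, B->AC, C->B, D->CB

  step 4 ⇒ step 5: BACACDCBCBBACBACACDCBACDCBDCB ⇒ AC·DC·B·DC·B·CB·B·AC·B·AC·AC·DC·B·AC·DC·B·DC·B·CB·B·AC·DC·B·CB·B·AC·CB·B·AC
    A ↦ DC
    B ↦ AC
    C ↦ B
    D ↦ CB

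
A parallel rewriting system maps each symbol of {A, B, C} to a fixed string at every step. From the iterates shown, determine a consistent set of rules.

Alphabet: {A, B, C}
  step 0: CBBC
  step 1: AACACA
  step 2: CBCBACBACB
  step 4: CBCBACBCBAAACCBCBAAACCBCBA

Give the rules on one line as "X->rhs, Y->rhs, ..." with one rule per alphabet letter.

A->CB, B->AC, C->A

  step 1 ⇒ step 2: AACACA ⇒ CB·CB·A·CB·A·CB
    A ↦ CB
    C ↦ A
  step 0 ⇒ step 1: CBBC ⇒ A·AC·AC·A
    B ↦ AC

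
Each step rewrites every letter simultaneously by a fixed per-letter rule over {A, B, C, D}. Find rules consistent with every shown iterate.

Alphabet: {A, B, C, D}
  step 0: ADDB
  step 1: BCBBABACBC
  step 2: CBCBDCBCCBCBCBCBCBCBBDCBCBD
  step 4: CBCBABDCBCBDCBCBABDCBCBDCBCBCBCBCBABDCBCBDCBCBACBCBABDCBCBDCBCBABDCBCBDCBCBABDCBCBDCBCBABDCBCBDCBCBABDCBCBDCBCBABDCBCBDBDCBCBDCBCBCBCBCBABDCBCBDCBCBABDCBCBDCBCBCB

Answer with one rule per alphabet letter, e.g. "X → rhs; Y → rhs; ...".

A->BCB, B->CBC, C->BD, D->BA

  step 1 ⇒ step 2: BCBBABACBC ⇒ CBC·BD·CBC·CBC·BCB·CBC·BCB·BD·CBC·BD
    A ↦ BCB
    B ↦ CBC
    C ↦ BD
  step 0 ⇒ step 1: ADDB ⇒ BCB·BA·BA·CBC
    D ↦ BA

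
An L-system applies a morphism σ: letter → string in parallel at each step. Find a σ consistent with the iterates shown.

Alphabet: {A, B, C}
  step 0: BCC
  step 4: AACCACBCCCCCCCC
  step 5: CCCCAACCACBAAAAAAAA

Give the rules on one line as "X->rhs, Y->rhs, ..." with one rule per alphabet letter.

  step 4 ⇒ step 5: AACCACBCCCCCCCC ⇒ CC·CC·A·A·CC·A·CB·A·A·A·A·A·A·A·A
    A ↦ CC
    B ↦ CB
    C ↦ A

A->CC, B->CB, C->A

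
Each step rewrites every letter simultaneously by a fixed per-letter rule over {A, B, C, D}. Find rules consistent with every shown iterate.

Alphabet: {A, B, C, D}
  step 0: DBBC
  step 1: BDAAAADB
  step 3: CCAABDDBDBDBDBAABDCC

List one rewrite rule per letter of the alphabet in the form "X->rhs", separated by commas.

  step 0 ⇒ step 1: DBBC ⇒ BD·AA·AA·DB
    B ↦ AA
    C ↦ DB
    D ↦ BD
    A ↦ C  (constrained at step 1)

A->C, B->AA, C->DB, D->BD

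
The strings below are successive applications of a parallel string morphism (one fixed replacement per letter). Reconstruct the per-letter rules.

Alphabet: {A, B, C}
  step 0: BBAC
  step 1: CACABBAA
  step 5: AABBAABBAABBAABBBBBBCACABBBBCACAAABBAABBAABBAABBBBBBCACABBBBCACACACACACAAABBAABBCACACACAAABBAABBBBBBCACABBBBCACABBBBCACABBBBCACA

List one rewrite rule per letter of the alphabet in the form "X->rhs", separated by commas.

  step 0 ⇒ step 1: BBAC ⇒ CA·CA·BB·AA
    A ↦ BB
    B ↦ CA
    C ↦ AA

A->BB, B->CA, C->AA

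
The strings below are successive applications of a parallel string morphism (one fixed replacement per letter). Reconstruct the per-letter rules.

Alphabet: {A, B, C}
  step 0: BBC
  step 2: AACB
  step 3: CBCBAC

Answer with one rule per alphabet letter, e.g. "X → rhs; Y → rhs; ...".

A->CB, B->C, C->A

  step 2 ⇒ step 3: AACB ⇒ CB·CB·A·C
    A ↦ CB
    B ↦ C
    C ↦ A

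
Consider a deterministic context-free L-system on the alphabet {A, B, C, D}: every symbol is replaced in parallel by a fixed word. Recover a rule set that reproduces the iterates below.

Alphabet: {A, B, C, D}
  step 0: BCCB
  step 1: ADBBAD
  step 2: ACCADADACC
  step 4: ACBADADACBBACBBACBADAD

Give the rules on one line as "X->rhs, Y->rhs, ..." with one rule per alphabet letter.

  step 1 ⇒ step 2: ADBBAD ⇒ AC·C·AD·AD·AC·C
    A ↦ AC
    B ↦ AD
    D ↦ C
  step 0 ⇒ step 1: BCCB ⇒ AD·B·B·AD
    C ↦ B

A->AC, B->AD, C->B, D->C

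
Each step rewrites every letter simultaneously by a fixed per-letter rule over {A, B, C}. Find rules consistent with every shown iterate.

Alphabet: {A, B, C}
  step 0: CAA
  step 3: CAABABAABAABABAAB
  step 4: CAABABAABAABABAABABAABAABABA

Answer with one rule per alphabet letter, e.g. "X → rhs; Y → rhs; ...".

  step 3 ⇒ step 4: CAABABAABAABABAAB ⇒ CA·AB·AB·A·AB·A·AB·AB·A·AB·AB·A·AB·A·AB·AB·A
    A ↦ AB
    B ↦ A
    C ↦ CA

A->AB, B->A, C->CA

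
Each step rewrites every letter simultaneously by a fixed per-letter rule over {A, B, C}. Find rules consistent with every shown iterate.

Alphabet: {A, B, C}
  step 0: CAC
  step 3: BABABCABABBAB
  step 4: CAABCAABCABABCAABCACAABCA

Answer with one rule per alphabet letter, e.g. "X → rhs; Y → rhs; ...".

A->AB, B->CA, C->B

  step 3 ⇒ step 4: BABABCABABBAB ⇒ CA·AB·CA·AB·CA·B·AB·CA·AB·CA·CA·AB·CA
    A ↦ AB
    B ↦ CA
    C ↦ B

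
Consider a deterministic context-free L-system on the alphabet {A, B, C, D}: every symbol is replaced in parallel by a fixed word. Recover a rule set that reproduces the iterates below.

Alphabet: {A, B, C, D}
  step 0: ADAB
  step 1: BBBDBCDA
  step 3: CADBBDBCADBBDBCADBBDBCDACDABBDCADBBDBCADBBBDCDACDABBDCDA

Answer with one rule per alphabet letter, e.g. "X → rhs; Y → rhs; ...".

  step 0 ⇒ step 1: ADAB ⇒ B·BBD·B·CDA
    A ↦ B
    B ↦ CDA
    D ↦ BBD
    C ↦ CAD  (constrained at step 1)

A->B, B->CDA, C->CAD, D->BBD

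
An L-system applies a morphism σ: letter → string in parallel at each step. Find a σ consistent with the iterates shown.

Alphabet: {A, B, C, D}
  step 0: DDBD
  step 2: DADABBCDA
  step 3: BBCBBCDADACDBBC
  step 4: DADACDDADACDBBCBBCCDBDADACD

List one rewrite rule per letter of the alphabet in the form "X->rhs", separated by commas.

A->BC, B->DA, C->CD, D->B

  step 3 ⇒ step 4: BBCBBCDADACDBBC ⇒ DA·DA·CD·DA·DA·CD·B·BC·B·BC·CD·B·DA·DA·CD
    A ↦ BC
    B ↦ DA
    C ↦ CD
    D ↦ B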